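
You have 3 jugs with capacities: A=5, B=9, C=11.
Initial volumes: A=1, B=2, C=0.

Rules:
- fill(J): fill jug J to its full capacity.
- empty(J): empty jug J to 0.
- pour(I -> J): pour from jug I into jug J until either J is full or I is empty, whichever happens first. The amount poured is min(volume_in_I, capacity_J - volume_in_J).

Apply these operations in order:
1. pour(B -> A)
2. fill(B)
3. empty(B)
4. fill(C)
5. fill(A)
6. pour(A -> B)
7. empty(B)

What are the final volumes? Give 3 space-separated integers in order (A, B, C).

Answer: 0 0 11

Derivation:
Step 1: pour(B -> A) -> (A=3 B=0 C=0)
Step 2: fill(B) -> (A=3 B=9 C=0)
Step 3: empty(B) -> (A=3 B=0 C=0)
Step 4: fill(C) -> (A=3 B=0 C=11)
Step 5: fill(A) -> (A=5 B=0 C=11)
Step 6: pour(A -> B) -> (A=0 B=5 C=11)
Step 7: empty(B) -> (A=0 B=0 C=11)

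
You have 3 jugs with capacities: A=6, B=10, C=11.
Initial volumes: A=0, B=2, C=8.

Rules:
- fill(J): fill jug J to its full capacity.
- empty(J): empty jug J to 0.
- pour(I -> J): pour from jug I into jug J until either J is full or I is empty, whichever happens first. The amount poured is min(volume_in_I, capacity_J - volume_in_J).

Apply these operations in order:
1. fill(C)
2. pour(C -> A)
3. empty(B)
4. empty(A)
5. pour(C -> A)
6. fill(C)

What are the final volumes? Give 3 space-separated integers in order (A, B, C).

Answer: 5 0 11

Derivation:
Step 1: fill(C) -> (A=0 B=2 C=11)
Step 2: pour(C -> A) -> (A=6 B=2 C=5)
Step 3: empty(B) -> (A=6 B=0 C=5)
Step 4: empty(A) -> (A=0 B=0 C=5)
Step 5: pour(C -> A) -> (A=5 B=0 C=0)
Step 6: fill(C) -> (A=5 B=0 C=11)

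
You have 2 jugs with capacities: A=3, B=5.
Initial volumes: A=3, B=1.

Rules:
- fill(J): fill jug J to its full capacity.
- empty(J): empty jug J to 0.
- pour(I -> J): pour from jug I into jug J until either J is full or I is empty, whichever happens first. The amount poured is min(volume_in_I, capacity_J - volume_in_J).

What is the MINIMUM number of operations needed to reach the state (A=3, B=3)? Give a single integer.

BFS from (A=3, B=1). One shortest path:
  1. empty(B) -> (A=3 B=0)
  2. pour(A -> B) -> (A=0 B=3)
  3. fill(A) -> (A=3 B=3)
Reached target in 3 moves.

Answer: 3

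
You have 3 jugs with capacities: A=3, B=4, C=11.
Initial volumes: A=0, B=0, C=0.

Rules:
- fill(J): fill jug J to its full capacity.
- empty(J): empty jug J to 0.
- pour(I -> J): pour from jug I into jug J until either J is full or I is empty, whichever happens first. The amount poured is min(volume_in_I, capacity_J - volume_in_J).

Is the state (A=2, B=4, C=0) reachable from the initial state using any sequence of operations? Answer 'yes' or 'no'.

BFS from (A=0, B=0, C=0):
  1. fill(A) -> (A=3 B=0 C=0)
  2. pour(A -> B) -> (A=0 B=3 C=0)
  3. fill(A) -> (A=3 B=3 C=0)
  4. pour(A -> B) -> (A=2 B=4 C=0)
Target reached → yes.

Answer: yes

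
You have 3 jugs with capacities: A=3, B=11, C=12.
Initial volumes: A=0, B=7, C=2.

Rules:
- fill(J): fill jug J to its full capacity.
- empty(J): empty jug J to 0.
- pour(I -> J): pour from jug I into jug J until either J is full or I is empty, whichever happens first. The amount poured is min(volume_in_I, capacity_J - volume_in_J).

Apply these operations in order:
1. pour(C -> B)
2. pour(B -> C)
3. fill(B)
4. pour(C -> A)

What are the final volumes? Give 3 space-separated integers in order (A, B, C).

Step 1: pour(C -> B) -> (A=0 B=9 C=0)
Step 2: pour(B -> C) -> (A=0 B=0 C=9)
Step 3: fill(B) -> (A=0 B=11 C=9)
Step 4: pour(C -> A) -> (A=3 B=11 C=6)

Answer: 3 11 6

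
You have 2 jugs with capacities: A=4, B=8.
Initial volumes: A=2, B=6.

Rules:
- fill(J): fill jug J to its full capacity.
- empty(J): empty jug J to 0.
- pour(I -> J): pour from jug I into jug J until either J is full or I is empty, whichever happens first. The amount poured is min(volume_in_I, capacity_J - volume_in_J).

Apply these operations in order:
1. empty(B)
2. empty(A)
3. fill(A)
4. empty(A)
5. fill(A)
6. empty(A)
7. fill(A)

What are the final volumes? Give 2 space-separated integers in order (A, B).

Step 1: empty(B) -> (A=2 B=0)
Step 2: empty(A) -> (A=0 B=0)
Step 3: fill(A) -> (A=4 B=0)
Step 4: empty(A) -> (A=0 B=0)
Step 5: fill(A) -> (A=4 B=0)
Step 6: empty(A) -> (A=0 B=0)
Step 7: fill(A) -> (A=4 B=0)

Answer: 4 0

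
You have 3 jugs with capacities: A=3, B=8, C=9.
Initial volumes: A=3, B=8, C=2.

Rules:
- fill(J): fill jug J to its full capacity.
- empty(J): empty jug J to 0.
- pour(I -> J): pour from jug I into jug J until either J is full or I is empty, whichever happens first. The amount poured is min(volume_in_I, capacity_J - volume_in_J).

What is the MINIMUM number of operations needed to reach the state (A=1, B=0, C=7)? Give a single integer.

BFS from (A=3, B=8, C=2). One shortest path:
  1. empty(C) -> (A=3 B=8 C=0)
  2. pour(B -> C) -> (A=3 B=0 C=8)
  3. pour(A -> C) -> (A=2 B=0 C=9)
  4. pour(C -> B) -> (A=2 B=8 C=1)
  5. pour(B -> A) -> (A=3 B=7 C=1)
  6. empty(A) -> (A=0 B=7 C=1)
  7. pour(C -> A) -> (A=1 B=7 C=0)
  8. pour(B -> C) -> (A=1 B=0 C=7)
Reached target in 8 moves.

Answer: 8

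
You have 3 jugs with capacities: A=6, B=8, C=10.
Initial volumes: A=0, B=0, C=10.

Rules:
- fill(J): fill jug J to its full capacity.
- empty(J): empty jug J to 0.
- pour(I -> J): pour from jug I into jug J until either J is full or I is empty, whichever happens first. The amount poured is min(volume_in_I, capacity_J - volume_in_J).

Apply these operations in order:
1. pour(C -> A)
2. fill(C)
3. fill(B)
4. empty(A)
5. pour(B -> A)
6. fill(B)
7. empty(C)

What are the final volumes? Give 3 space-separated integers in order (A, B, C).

Step 1: pour(C -> A) -> (A=6 B=0 C=4)
Step 2: fill(C) -> (A=6 B=0 C=10)
Step 3: fill(B) -> (A=6 B=8 C=10)
Step 4: empty(A) -> (A=0 B=8 C=10)
Step 5: pour(B -> A) -> (A=6 B=2 C=10)
Step 6: fill(B) -> (A=6 B=8 C=10)
Step 7: empty(C) -> (A=6 B=8 C=0)

Answer: 6 8 0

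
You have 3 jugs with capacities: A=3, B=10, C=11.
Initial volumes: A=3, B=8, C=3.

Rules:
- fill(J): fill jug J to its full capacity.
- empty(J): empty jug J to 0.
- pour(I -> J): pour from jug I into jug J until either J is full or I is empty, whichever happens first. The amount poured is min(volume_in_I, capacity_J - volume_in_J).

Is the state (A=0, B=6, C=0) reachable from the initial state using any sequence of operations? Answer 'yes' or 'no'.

Answer: yes

Derivation:
BFS from (A=3, B=8, C=3):
  1. empty(B) -> (A=3 B=0 C=3)
  2. pour(A -> B) -> (A=0 B=3 C=3)
  3. pour(C -> B) -> (A=0 B=6 C=0)
Target reached → yes.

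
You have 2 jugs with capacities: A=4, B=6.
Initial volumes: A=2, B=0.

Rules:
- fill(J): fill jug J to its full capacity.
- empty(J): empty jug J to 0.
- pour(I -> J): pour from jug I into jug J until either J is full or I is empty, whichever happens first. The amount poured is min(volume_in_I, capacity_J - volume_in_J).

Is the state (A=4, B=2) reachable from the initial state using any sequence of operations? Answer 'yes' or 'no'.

Answer: yes

Derivation:
BFS from (A=2, B=0):
  1. pour(A -> B) -> (A=0 B=2)
  2. fill(A) -> (A=4 B=2)
Target reached → yes.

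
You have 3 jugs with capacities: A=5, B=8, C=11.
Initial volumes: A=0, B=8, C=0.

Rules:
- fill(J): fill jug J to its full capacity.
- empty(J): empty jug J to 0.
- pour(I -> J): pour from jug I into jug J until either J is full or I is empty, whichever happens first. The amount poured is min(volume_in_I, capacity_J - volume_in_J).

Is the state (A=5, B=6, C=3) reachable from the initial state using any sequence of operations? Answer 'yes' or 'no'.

Answer: yes

Derivation:
BFS from (A=0, B=8, C=0):
  1. fill(C) -> (A=0 B=8 C=11)
  2. pour(B -> A) -> (A=5 B=3 C=11)
  3. empty(A) -> (A=0 B=3 C=11)
  4. pour(B -> A) -> (A=3 B=0 C=11)
  5. pour(C -> B) -> (A=3 B=8 C=3)
  6. pour(B -> A) -> (A=5 B=6 C=3)
Target reached → yes.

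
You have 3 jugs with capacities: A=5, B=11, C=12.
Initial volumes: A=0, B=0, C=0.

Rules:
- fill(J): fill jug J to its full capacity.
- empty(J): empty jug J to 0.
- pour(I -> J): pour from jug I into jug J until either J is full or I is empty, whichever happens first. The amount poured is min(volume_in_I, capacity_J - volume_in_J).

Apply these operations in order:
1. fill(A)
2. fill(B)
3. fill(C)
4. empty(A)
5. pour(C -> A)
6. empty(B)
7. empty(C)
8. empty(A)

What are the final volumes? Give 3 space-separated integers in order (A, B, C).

Answer: 0 0 0

Derivation:
Step 1: fill(A) -> (A=5 B=0 C=0)
Step 2: fill(B) -> (A=5 B=11 C=0)
Step 3: fill(C) -> (A=5 B=11 C=12)
Step 4: empty(A) -> (A=0 B=11 C=12)
Step 5: pour(C -> A) -> (A=5 B=11 C=7)
Step 6: empty(B) -> (A=5 B=0 C=7)
Step 7: empty(C) -> (A=5 B=0 C=0)
Step 8: empty(A) -> (A=0 B=0 C=0)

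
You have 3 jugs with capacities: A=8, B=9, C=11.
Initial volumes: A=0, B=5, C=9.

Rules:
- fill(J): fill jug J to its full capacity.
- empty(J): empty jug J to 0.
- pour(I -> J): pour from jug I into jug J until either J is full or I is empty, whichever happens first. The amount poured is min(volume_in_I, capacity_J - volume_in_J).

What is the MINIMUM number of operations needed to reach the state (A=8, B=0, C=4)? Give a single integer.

BFS from (A=0, B=5, C=9). One shortest path:
  1. fill(A) -> (A=8 B=5 C=9)
  2. empty(C) -> (A=8 B=5 C=0)
  3. pour(A -> B) -> (A=4 B=9 C=0)
  4. empty(B) -> (A=4 B=0 C=0)
  5. pour(A -> C) -> (A=0 B=0 C=4)
  6. fill(A) -> (A=8 B=0 C=4)
Reached target in 6 moves.

Answer: 6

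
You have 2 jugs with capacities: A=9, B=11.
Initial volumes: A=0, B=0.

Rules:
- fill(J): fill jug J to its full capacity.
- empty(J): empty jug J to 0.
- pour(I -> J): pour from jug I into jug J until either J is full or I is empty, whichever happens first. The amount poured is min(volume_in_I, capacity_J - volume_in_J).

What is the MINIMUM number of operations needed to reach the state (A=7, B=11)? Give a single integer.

BFS from (A=0, B=0). One shortest path:
  1. fill(A) -> (A=9 B=0)
  2. pour(A -> B) -> (A=0 B=9)
  3. fill(A) -> (A=9 B=9)
  4. pour(A -> B) -> (A=7 B=11)
Reached target in 4 moves.

Answer: 4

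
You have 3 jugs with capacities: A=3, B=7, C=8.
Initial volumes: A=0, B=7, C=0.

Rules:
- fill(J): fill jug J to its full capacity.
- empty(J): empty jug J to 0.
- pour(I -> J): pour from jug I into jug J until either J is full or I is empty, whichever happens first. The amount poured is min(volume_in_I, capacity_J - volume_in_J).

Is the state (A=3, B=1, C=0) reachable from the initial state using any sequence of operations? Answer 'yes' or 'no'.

BFS from (A=0, B=7, C=0):
  1. pour(B -> A) -> (A=3 B=4 C=0)
  2. empty(A) -> (A=0 B=4 C=0)
  3. pour(B -> A) -> (A=3 B=1 C=0)
Target reached → yes.

Answer: yes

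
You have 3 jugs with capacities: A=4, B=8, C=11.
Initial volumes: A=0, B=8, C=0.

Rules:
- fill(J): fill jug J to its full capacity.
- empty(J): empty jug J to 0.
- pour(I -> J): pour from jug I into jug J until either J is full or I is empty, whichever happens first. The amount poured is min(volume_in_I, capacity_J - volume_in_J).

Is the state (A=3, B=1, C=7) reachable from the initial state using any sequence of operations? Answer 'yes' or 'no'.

Answer: no

Derivation:
BFS explored all 330 reachable states.
Reachable set includes: (0,0,0), (0,0,1), (0,0,2), (0,0,3), (0,0,4), (0,0,5), (0,0,6), (0,0,7), (0,0,8), (0,0,9), (0,0,10), (0,0,11) ...
Target (A=3, B=1, C=7) not in reachable set → no.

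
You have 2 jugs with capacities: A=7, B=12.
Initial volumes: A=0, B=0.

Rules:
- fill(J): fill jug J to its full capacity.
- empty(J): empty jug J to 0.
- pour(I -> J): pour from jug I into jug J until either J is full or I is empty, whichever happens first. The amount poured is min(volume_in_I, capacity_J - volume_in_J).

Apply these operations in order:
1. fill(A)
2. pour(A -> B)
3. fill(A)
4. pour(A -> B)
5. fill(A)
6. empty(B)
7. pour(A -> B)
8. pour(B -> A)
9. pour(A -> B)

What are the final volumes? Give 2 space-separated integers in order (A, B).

Step 1: fill(A) -> (A=7 B=0)
Step 2: pour(A -> B) -> (A=0 B=7)
Step 3: fill(A) -> (A=7 B=7)
Step 4: pour(A -> B) -> (A=2 B=12)
Step 5: fill(A) -> (A=7 B=12)
Step 6: empty(B) -> (A=7 B=0)
Step 7: pour(A -> B) -> (A=0 B=7)
Step 8: pour(B -> A) -> (A=7 B=0)
Step 9: pour(A -> B) -> (A=0 B=7)

Answer: 0 7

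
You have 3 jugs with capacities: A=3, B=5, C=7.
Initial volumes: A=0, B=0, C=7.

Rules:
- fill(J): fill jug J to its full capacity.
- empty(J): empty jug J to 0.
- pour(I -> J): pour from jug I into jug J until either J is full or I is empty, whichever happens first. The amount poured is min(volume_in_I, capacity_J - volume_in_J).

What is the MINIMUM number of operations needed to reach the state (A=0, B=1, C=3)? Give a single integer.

BFS from (A=0, B=0, C=7). One shortest path:
  1. pour(C -> A) -> (A=3 B=0 C=4)
  2. empty(A) -> (A=0 B=0 C=4)
  3. pour(C -> A) -> (A=3 B=0 C=1)
  4. pour(C -> B) -> (A=3 B=1 C=0)
  5. pour(A -> C) -> (A=0 B=1 C=3)
Reached target in 5 moves.

Answer: 5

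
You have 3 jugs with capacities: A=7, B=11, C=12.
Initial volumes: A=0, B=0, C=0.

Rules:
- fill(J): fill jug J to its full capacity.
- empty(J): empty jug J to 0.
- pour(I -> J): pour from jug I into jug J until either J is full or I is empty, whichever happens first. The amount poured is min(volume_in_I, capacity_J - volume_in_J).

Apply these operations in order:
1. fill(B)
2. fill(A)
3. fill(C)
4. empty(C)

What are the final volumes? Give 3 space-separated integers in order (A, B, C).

Answer: 7 11 0

Derivation:
Step 1: fill(B) -> (A=0 B=11 C=0)
Step 2: fill(A) -> (A=7 B=11 C=0)
Step 3: fill(C) -> (A=7 B=11 C=12)
Step 4: empty(C) -> (A=7 B=11 C=0)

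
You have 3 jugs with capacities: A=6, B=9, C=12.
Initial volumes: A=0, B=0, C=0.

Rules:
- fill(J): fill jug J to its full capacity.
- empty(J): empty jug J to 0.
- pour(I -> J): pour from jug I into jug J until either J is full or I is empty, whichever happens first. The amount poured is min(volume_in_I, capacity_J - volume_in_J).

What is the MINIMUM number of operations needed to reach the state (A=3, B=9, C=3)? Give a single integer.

Answer: 5

Derivation:
BFS from (A=0, B=0, C=0). One shortest path:
  1. fill(A) -> (A=6 B=0 C=0)
  2. fill(B) -> (A=6 B=9 C=0)
  3. pour(B -> C) -> (A=6 B=0 C=9)
  4. pour(A -> C) -> (A=3 B=0 C=12)
  5. pour(C -> B) -> (A=3 B=9 C=3)
Reached target in 5 moves.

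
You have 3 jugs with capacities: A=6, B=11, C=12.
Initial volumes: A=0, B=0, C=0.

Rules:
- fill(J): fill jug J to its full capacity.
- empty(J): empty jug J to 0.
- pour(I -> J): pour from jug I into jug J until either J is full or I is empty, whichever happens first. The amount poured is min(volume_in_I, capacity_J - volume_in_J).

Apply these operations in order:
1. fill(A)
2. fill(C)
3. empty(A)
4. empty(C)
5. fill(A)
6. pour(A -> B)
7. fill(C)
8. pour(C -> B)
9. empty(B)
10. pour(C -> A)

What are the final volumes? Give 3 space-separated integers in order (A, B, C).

Step 1: fill(A) -> (A=6 B=0 C=0)
Step 2: fill(C) -> (A=6 B=0 C=12)
Step 3: empty(A) -> (A=0 B=0 C=12)
Step 4: empty(C) -> (A=0 B=0 C=0)
Step 5: fill(A) -> (A=6 B=0 C=0)
Step 6: pour(A -> B) -> (A=0 B=6 C=0)
Step 7: fill(C) -> (A=0 B=6 C=12)
Step 8: pour(C -> B) -> (A=0 B=11 C=7)
Step 9: empty(B) -> (A=0 B=0 C=7)
Step 10: pour(C -> A) -> (A=6 B=0 C=1)

Answer: 6 0 1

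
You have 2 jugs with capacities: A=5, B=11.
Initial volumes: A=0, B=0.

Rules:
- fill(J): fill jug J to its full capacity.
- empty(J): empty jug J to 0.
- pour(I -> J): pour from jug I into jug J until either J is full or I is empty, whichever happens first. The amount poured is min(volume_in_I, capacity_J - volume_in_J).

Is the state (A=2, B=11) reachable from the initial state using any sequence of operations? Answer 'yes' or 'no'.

Answer: yes

Derivation:
BFS from (A=0, B=0):
  1. fill(B) -> (A=0 B=11)
  2. pour(B -> A) -> (A=5 B=6)
  3. empty(A) -> (A=0 B=6)
  4. pour(B -> A) -> (A=5 B=1)
  5. empty(A) -> (A=0 B=1)
  6. pour(B -> A) -> (A=1 B=0)
  7. fill(B) -> (A=1 B=11)
  8. pour(B -> A) -> (A=5 B=7)
  9. empty(A) -> (A=0 B=7)
  10. pour(B -> A) -> (A=5 B=2)
  11. empty(A) -> (A=0 B=2)
  12. pour(B -> A) -> (A=2 B=0)
  13. fill(B) -> (A=2 B=11)
Target reached → yes.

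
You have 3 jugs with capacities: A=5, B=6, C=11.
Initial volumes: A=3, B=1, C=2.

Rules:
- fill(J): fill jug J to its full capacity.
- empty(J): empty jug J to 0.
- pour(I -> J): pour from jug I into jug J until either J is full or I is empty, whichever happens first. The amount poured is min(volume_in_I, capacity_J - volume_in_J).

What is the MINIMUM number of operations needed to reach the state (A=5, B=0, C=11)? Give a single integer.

Answer: 3

Derivation:
BFS from (A=3, B=1, C=2). One shortest path:
  1. fill(A) -> (A=5 B=1 C=2)
  2. empty(B) -> (A=5 B=0 C=2)
  3. fill(C) -> (A=5 B=0 C=11)
Reached target in 3 moves.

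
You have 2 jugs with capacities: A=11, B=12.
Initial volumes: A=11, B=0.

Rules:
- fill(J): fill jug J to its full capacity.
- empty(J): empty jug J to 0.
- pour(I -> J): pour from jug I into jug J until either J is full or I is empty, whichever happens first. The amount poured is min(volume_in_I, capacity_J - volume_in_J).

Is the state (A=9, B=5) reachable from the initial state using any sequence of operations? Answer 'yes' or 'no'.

BFS explored all 46 reachable states.
Reachable set includes: (0,0), (0,1), (0,2), (0,3), (0,4), (0,5), (0,6), (0,7), (0,8), (0,9), (0,10), (0,11) ...
Target (A=9, B=5) not in reachable set → no.

Answer: no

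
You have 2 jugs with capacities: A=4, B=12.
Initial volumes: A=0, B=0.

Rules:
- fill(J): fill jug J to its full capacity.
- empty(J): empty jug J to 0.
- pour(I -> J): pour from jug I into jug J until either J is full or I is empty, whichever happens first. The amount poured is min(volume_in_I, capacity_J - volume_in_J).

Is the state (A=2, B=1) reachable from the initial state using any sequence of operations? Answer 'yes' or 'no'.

Answer: no

Derivation:
BFS explored all 8 reachable states.
Reachable set includes: (0,0), (0,4), (0,8), (0,12), (4,0), (4,4), (4,8), (4,12)
Target (A=2, B=1) not in reachable set → no.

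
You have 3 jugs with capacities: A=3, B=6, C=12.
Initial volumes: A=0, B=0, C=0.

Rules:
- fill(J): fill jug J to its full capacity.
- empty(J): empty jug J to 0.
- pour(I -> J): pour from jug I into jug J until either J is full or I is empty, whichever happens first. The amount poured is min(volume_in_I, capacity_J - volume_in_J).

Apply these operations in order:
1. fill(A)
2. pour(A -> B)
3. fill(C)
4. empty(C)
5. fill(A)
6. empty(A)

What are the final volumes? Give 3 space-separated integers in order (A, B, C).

Answer: 0 3 0

Derivation:
Step 1: fill(A) -> (A=3 B=0 C=0)
Step 2: pour(A -> B) -> (A=0 B=3 C=0)
Step 3: fill(C) -> (A=0 B=3 C=12)
Step 4: empty(C) -> (A=0 B=3 C=0)
Step 5: fill(A) -> (A=3 B=3 C=0)
Step 6: empty(A) -> (A=0 B=3 C=0)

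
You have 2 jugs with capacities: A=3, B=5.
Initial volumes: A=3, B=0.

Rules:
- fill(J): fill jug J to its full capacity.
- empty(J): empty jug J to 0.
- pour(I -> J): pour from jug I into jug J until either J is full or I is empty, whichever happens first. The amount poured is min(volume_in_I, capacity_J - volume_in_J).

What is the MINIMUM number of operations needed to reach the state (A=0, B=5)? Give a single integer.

Answer: 2

Derivation:
BFS from (A=3, B=0). One shortest path:
  1. empty(A) -> (A=0 B=0)
  2. fill(B) -> (A=0 B=5)
Reached target in 2 moves.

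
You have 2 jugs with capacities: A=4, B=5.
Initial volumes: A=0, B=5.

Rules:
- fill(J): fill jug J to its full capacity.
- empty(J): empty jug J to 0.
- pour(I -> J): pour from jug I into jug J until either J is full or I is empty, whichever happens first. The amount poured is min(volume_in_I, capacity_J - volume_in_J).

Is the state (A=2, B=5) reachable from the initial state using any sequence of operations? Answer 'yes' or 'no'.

BFS from (A=0, B=5):
  1. pour(B -> A) -> (A=4 B=1)
  2. empty(A) -> (A=0 B=1)
  3. pour(B -> A) -> (A=1 B=0)
  4. fill(B) -> (A=1 B=5)
  5. pour(B -> A) -> (A=4 B=2)
  6. empty(A) -> (A=0 B=2)
  7. pour(B -> A) -> (A=2 B=0)
  8. fill(B) -> (A=2 B=5)
Target reached → yes.

Answer: yes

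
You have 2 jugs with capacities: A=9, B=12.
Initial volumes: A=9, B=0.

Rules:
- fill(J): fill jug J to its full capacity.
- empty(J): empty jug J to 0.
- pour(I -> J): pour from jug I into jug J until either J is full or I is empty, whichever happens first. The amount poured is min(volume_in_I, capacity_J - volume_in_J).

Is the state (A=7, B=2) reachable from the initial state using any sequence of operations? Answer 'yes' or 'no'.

BFS explored all 14 reachable states.
Reachable set includes: (0,0), (0,3), (0,6), (0,9), (0,12), (3,0), (3,12), (6,0), (6,12), (9,0), (9,3), (9,6) ...
Target (A=7, B=2) not in reachable set → no.

Answer: no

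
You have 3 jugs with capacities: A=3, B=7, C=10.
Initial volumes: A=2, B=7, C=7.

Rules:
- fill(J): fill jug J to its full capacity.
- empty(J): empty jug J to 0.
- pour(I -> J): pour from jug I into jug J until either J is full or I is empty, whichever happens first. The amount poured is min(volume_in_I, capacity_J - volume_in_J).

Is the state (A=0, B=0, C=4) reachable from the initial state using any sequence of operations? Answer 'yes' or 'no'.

Answer: yes

Derivation:
BFS from (A=2, B=7, C=7):
  1. empty(A) -> (A=0 B=7 C=7)
  2. empty(B) -> (A=0 B=0 C=7)
  3. pour(C -> A) -> (A=3 B=0 C=4)
  4. empty(A) -> (A=0 B=0 C=4)
Target reached → yes.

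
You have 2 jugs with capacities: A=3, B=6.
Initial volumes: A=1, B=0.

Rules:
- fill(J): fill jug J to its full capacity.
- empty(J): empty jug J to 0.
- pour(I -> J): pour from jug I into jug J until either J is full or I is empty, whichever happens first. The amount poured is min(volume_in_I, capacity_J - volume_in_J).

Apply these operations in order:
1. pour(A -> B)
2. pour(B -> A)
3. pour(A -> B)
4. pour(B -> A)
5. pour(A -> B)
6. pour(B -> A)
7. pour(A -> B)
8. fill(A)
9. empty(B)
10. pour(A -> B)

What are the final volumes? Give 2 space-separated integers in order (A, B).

Answer: 0 3

Derivation:
Step 1: pour(A -> B) -> (A=0 B=1)
Step 2: pour(B -> A) -> (A=1 B=0)
Step 3: pour(A -> B) -> (A=0 B=1)
Step 4: pour(B -> A) -> (A=1 B=0)
Step 5: pour(A -> B) -> (A=0 B=1)
Step 6: pour(B -> A) -> (A=1 B=0)
Step 7: pour(A -> B) -> (A=0 B=1)
Step 8: fill(A) -> (A=3 B=1)
Step 9: empty(B) -> (A=3 B=0)
Step 10: pour(A -> B) -> (A=0 B=3)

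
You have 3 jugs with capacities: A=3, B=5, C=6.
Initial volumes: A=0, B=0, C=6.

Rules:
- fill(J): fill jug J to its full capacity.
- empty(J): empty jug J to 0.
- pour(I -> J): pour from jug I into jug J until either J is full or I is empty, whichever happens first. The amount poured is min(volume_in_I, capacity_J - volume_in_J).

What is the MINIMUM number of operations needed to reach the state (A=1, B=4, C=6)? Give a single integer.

Answer: 5

Derivation:
BFS from (A=0, B=0, C=6). One shortest path:
  1. pour(C -> B) -> (A=0 B=5 C=1)
  2. pour(C -> A) -> (A=1 B=5 C=0)
  3. pour(B -> C) -> (A=1 B=0 C=5)
  4. fill(B) -> (A=1 B=5 C=5)
  5. pour(B -> C) -> (A=1 B=4 C=6)
Reached target in 5 moves.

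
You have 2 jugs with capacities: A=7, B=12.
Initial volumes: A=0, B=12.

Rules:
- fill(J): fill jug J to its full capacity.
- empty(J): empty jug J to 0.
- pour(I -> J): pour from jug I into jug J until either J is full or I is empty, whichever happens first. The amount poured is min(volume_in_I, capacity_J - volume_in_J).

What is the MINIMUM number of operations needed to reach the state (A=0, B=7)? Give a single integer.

BFS from (A=0, B=12). One shortest path:
  1. fill(A) -> (A=7 B=12)
  2. empty(B) -> (A=7 B=0)
  3. pour(A -> B) -> (A=0 B=7)
Reached target in 3 moves.

Answer: 3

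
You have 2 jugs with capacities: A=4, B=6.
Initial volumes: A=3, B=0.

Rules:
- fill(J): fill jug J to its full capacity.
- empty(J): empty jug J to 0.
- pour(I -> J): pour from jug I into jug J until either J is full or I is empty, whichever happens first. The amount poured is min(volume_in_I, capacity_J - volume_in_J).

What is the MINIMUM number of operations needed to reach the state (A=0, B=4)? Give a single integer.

Answer: 2

Derivation:
BFS from (A=3, B=0). One shortest path:
  1. fill(A) -> (A=4 B=0)
  2. pour(A -> B) -> (A=0 B=4)
Reached target in 2 moves.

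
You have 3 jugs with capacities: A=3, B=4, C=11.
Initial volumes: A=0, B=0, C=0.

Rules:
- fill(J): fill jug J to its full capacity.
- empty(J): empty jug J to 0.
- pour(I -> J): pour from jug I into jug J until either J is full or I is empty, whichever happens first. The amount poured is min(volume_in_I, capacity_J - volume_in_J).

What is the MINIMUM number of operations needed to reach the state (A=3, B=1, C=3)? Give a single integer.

BFS from (A=0, B=0, C=0). One shortest path:
  1. fill(A) -> (A=3 B=0 C=0)
  2. fill(B) -> (A=3 B=4 C=0)
  3. pour(A -> C) -> (A=0 B=4 C=3)
  4. pour(B -> A) -> (A=3 B=1 C=3)
Reached target in 4 moves.

Answer: 4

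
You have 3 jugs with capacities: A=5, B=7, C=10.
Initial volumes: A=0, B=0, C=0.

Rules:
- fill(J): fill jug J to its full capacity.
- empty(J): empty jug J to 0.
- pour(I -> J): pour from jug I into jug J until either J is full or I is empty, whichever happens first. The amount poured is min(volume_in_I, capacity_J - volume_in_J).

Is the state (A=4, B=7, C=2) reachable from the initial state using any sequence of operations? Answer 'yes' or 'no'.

BFS from (A=0, B=0, C=0):
  1. fill(A) -> (A=5 B=0 C=0)
  2. fill(C) -> (A=5 B=0 C=10)
  3. pour(C -> B) -> (A=5 B=7 C=3)
  4. empty(B) -> (A=5 B=0 C=3)
  5. pour(C -> B) -> (A=5 B=3 C=0)
  6. pour(A -> B) -> (A=1 B=7 C=0)
  7. pour(B -> C) -> (A=1 B=0 C=7)
  8. pour(A -> B) -> (A=0 B=1 C=7)
  9. fill(A) -> (A=5 B=1 C=7)
  10. pour(A -> B) -> (A=0 B=6 C=7)
  11. pour(C -> A) -> (A=5 B=6 C=2)
  12. pour(A -> B) -> (A=4 B=7 C=2)
Target reached → yes.

Answer: yes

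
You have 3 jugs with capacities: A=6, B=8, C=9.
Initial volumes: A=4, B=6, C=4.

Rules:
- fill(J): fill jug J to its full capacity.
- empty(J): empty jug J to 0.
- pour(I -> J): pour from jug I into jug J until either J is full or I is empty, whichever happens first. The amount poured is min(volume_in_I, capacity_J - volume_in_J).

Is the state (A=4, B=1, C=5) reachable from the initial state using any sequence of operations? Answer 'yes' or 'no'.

BFS explored all 351 reachable states.
Reachable set includes: (0,0,0), (0,0,1), (0,0,2), (0,0,3), (0,0,4), (0,0,5), (0,0,6), (0,0,7), (0,0,8), (0,0,9), (0,1,0), (0,1,1) ...
Target (A=4, B=1, C=5) not in reachable set → no.

Answer: no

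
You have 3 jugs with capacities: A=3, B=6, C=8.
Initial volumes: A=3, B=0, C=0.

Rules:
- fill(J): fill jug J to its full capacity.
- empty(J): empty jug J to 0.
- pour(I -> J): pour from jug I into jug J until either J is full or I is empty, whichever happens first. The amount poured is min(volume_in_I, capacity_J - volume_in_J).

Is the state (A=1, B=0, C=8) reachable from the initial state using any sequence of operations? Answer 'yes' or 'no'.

BFS from (A=3, B=0, C=0):
  1. fill(B) -> (A=3 B=6 C=0)
  2. pour(B -> C) -> (A=3 B=0 C=6)
  3. pour(A -> C) -> (A=1 B=0 C=8)
Target reached → yes.

Answer: yes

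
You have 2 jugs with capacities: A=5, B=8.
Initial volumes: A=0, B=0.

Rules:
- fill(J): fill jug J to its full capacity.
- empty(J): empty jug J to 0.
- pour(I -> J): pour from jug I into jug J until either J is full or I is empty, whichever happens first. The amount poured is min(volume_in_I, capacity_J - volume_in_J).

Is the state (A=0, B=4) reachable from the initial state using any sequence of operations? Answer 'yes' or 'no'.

Answer: yes

Derivation:
BFS from (A=0, B=0):
  1. fill(A) -> (A=5 B=0)
  2. pour(A -> B) -> (A=0 B=5)
  3. fill(A) -> (A=5 B=5)
  4. pour(A -> B) -> (A=2 B=8)
  5. empty(B) -> (A=2 B=0)
  6. pour(A -> B) -> (A=0 B=2)
  7. fill(A) -> (A=5 B=2)
  8. pour(A -> B) -> (A=0 B=7)
  9. fill(A) -> (A=5 B=7)
  10. pour(A -> B) -> (A=4 B=8)
  11. empty(B) -> (A=4 B=0)
  12. pour(A -> B) -> (A=0 B=4)
Target reached → yes.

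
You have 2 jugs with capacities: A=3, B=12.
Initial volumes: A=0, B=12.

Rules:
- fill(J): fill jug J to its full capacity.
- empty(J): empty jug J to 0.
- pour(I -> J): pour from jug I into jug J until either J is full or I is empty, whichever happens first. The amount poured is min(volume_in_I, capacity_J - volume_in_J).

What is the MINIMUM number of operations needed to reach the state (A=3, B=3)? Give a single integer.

BFS from (A=0, B=12). One shortest path:
  1. fill(A) -> (A=3 B=12)
  2. empty(B) -> (A=3 B=0)
  3. pour(A -> B) -> (A=0 B=3)
  4. fill(A) -> (A=3 B=3)
Reached target in 4 moves.

Answer: 4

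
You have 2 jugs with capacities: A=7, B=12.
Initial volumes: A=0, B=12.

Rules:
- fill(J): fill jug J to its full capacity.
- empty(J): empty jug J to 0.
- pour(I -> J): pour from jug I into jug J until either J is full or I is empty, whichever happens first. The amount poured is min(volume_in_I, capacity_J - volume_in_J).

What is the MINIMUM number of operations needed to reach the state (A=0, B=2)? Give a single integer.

BFS from (A=0, B=12). One shortest path:
  1. fill(A) -> (A=7 B=12)
  2. empty(B) -> (A=7 B=0)
  3. pour(A -> B) -> (A=0 B=7)
  4. fill(A) -> (A=7 B=7)
  5. pour(A -> B) -> (A=2 B=12)
  6. empty(B) -> (A=2 B=0)
  7. pour(A -> B) -> (A=0 B=2)
Reached target in 7 moves.

Answer: 7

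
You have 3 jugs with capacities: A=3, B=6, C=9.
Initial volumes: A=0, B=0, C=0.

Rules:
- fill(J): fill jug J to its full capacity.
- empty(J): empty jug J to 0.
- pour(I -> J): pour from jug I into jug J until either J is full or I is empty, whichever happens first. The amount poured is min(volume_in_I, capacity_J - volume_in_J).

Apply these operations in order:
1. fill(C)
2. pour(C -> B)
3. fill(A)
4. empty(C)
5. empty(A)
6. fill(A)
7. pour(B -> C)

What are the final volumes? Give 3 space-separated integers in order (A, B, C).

Answer: 3 0 6

Derivation:
Step 1: fill(C) -> (A=0 B=0 C=9)
Step 2: pour(C -> B) -> (A=0 B=6 C=3)
Step 3: fill(A) -> (A=3 B=6 C=3)
Step 4: empty(C) -> (A=3 B=6 C=0)
Step 5: empty(A) -> (A=0 B=6 C=0)
Step 6: fill(A) -> (A=3 B=6 C=0)
Step 7: pour(B -> C) -> (A=3 B=0 C=6)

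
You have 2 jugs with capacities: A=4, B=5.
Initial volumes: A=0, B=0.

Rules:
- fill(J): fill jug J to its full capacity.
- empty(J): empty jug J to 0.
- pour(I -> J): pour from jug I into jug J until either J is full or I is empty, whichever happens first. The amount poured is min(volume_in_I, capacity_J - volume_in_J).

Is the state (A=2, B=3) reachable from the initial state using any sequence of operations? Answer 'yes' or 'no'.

BFS explored all 18 reachable states.
Reachable set includes: (0,0), (0,1), (0,2), (0,3), (0,4), (0,5), (1,0), (1,5), (2,0), (2,5), (3,0), (3,5) ...
Target (A=2, B=3) not in reachable set → no.

Answer: no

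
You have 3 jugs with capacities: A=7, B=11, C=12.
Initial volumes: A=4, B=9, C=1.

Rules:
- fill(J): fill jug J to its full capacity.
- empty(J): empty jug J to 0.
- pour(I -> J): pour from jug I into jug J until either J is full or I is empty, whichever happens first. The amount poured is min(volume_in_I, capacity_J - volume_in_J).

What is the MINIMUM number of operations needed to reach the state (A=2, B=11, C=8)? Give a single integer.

Answer: 4

Derivation:
BFS from (A=4, B=9, C=1). One shortest path:
  1. pour(B -> A) -> (A=7 B=6 C=1)
  2. pour(A -> C) -> (A=0 B=6 C=8)
  3. fill(A) -> (A=7 B=6 C=8)
  4. pour(A -> B) -> (A=2 B=11 C=8)
Reached target in 4 moves.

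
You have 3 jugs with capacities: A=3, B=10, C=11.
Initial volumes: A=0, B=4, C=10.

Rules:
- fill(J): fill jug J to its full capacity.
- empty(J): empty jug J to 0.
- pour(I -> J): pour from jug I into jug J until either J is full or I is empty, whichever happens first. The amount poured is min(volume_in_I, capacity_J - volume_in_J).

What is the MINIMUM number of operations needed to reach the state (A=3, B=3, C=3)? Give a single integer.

BFS from (A=0, B=4, C=10). One shortest path:
  1. fill(A) -> (A=3 B=4 C=10)
  2. pour(B -> C) -> (A=3 B=3 C=11)
  3. empty(C) -> (A=3 B=3 C=0)
  4. pour(A -> C) -> (A=0 B=3 C=3)
  5. fill(A) -> (A=3 B=3 C=3)
Reached target in 5 moves.

Answer: 5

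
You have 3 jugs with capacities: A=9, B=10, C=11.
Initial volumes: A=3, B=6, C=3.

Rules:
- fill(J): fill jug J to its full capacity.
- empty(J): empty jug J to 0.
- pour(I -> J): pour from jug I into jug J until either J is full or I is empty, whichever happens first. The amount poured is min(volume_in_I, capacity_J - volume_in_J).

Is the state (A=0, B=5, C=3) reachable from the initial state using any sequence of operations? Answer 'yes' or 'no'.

BFS from (A=3, B=6, C=3):
  1. fill(A) -> (A=9 B=6 C=3)
  2. pour(A -> B) -> (A=5 B=10 C=3)
  3. empty(B) -> (A=5 B=0 C=3)
  4. pour(A -> B) -> (A=0 B=5 C=3)
Target reached → yes.

Answer: yes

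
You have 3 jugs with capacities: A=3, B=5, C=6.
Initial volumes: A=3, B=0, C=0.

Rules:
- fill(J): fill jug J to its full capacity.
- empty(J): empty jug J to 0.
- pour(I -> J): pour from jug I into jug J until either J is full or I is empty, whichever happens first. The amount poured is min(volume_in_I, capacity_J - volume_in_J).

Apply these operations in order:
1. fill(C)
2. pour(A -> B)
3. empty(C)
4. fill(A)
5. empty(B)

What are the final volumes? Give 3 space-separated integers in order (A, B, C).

Step 1: fill(C) -> (A=3 B=0 C=6)
Step 2: pour(A -> B) -> (A=0 B=3 C=6)
Step 3: empty(C) -> (A=0 B=3 C=0)
Step 4: fill(A) -> (A=3 B=3 C=0)
Step 5: empty(B) -> (A=3 B=0 C=0)

Answer: 3 0 0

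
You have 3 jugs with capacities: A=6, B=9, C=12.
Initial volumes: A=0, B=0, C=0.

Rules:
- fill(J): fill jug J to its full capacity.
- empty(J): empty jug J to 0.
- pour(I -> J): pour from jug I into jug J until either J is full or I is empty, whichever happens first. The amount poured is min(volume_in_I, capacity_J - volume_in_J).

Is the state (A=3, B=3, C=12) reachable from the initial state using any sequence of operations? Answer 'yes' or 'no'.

Answer: yes

Derivation:
BFS from (A=0, B=0, C=0):
  1. fill(B) -> (A=0 B=9 C=0)
  2. pour(B -> C) -> (A=0 B=0 C=9)
  3. fill(B) -> (A=0 B=9 C=9)
  4. pour(B -> A) -> (A=6 B=3 C=9)
  5. pour(A -> C) -> (A=3 B=3 C=12)
Target reached → yes.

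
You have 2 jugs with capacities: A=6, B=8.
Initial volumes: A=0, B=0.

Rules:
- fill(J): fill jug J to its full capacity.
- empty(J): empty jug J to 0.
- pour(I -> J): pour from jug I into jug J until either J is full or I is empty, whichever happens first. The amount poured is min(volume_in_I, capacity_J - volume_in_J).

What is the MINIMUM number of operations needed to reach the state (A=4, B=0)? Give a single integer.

BFS from (A=0, B=0). One shortest path:
  1. fill(A) -> (A=6 B=0)
  2. pour(A -> B) -> (A=0 B=6)
  3. fill(A) -> (A=6 B=6)
  4. pour(A -> B) -> (A=4 B=8)
  5. empty(B) -> (A=4 B=0)
Reached target in 5 moves.

Answer: 5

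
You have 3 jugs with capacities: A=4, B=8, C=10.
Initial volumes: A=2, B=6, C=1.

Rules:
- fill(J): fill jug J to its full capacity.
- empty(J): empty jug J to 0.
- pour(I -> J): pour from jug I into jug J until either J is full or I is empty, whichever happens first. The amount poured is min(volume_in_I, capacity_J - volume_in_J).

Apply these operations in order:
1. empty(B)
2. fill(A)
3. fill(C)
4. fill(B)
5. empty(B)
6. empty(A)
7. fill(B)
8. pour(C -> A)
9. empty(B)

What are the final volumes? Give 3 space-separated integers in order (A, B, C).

Answer: 4 0 6

Derivation:
Step 1: empty(B) -> (A=2 B=0 C=1)
Step 2: fill(A) -> (A=4 B=0 C=1)
Step 3: fill(C) -> (A=4 B=0 C=10)
Step 4: fill(B) -> (A=4 B=8 C=10)
Step 5: empty(B) -> (A=4 B=0 C=10)
Step 6: empty(A) -> (A=0 B=0 C=10)
Step 7: fill(B) -> (A=0 B=8 C=10)
Step 8: pour(C -> A) -> (A=4 B=8 C=6)
Step 9: empty(B) -> (A=4 B=0 C=6)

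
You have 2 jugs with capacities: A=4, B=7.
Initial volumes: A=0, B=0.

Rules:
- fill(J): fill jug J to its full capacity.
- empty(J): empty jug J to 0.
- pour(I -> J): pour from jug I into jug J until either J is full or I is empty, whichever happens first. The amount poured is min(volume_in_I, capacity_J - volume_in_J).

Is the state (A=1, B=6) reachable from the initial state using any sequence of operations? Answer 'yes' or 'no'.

BFS explored all 22 reachable states.
Reachable set includes: (0,0), (0,1), (0,2), (0,3), (0,4), (0,5), (0,6), (0,7), (1,0), (1,7), (2,0), (2,7) ...
Target (A=1, B=6) not in reachable set → no.

Answer: no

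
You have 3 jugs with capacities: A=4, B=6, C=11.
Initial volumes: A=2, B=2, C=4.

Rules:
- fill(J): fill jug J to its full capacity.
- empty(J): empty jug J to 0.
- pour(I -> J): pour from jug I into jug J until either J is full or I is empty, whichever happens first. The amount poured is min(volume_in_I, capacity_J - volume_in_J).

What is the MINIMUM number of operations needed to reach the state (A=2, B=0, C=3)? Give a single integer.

Answer: 6

Derivation:
BFS from (A=2, B=2, C=4). One shortest path:
  1. fill(C) -> (A=2 B=2 C=11)
  2. pour(C -> A) -> (A=4 B=2 C=9)
  3. empty(A) -> (A=0 B=2 C=9)
  4. pour(B -> A) -> (A=2 B=0 C=9)
  5. pour(C -> B) -> (A=2 B=6 C=3)
  6. empty(B) -> (A=2 B=0 C=3)
Reached target in 6 moves.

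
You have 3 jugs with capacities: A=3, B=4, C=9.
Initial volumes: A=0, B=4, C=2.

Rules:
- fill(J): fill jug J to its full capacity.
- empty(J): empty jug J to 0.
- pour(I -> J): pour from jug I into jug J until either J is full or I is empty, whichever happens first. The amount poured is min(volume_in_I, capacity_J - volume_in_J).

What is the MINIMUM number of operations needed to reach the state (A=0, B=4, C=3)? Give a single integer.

BFS from (A=0, B=4, C=2). One shortest path:
  1. fill(A) -> (A=3 B=4 C=2)
  2. empty(C) -> (A=3 B=4 C=0)
  3. pour(A -> C) -> (A=0 B=4 C=3)
Reached target in 3 moves.

Answer: 3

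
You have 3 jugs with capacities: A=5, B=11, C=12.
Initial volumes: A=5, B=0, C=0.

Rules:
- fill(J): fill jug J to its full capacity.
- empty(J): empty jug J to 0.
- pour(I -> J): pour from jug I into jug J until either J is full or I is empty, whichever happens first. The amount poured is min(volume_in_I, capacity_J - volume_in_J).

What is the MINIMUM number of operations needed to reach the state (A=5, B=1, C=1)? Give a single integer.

BFS from (A=5, B=0, C=0). One shortest path:
  1. empty(A) -> (A=0 B=0 C=0)
  2. fill(C) -> (A=0 B=0 C=12)
  3. pour(C -> B) -> (A=0 B=11 C=1)
  4. pour(B -> A) -> (A=5 B=6 C=1)
  5. empty(A) -> (A=0 B=6 C=1)
  6. pour(B -> A) -> (A=5 B=1 C=1)
Reached target in 6 moves.

Answer: 6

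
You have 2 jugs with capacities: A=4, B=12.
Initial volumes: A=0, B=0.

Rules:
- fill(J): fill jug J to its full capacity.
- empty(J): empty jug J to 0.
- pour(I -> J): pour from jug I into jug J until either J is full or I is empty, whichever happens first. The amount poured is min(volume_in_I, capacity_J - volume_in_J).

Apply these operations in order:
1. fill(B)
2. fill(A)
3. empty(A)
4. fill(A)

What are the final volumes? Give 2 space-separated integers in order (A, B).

Step 1: fill(B) -> (A=0 B=12)
Step 2: fill(A) -> (A=4 B=12)
Step 3: empty(A) -> (A=0 B=12)
Step 4: fill(A) -> (A=4 B=12)

Answer: 4 12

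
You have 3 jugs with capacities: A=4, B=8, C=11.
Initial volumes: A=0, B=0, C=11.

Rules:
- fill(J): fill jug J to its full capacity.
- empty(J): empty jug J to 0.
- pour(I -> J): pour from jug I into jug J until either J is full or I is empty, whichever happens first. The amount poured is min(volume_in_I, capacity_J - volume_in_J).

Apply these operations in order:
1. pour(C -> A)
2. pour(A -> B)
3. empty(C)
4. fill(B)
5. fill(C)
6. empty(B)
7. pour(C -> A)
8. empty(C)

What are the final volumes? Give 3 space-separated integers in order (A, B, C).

Answer: 4 0 0

Derivation:
Step 1: pour(C -> A) -> (A=4 B=0 C=7)
Step 2: pour(A -> B) -> (A=0 B=4 C=7)
Step 3: empty(C) -> (A=0 B=4 C=0)
Step 4: fill(B) -> (A=0 B=8 C=0)
Step 5: fill(C) -> (A=0 B=8 C=11)
Step 6: empty(B) -> (A=0 B=0 C=11)
Step 7: pour(C -> A) -> (A=4 B=0 C=7)
Step 8: empty(C) -> (A=4 B=0 C=0)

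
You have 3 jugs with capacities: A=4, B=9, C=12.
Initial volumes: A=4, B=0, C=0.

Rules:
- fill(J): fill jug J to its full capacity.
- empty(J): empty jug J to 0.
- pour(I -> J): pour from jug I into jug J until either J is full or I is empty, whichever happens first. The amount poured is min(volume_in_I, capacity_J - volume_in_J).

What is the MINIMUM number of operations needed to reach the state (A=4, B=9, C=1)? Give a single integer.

BFS from (A=4, B=0, C=0). One shortest path:
  1. empty(A) -> (A=0 B=0 C=0)
  2. fill(B) -> (A=0 B=9 C=0)
  3. pour(B -> A) -> (A=4 B=5 C=0)
  4. empty(A) -> (A=0 B=5 C=0)
  5. pour(B -> A) -> (A=4 B=1 C=0)
  6. pour(B -> C) -> (A=4 B=0 C=1)
  7. fill(B) -> (A=4 B=9 C=1)
Reached target in 7 moves.

Answer: 7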